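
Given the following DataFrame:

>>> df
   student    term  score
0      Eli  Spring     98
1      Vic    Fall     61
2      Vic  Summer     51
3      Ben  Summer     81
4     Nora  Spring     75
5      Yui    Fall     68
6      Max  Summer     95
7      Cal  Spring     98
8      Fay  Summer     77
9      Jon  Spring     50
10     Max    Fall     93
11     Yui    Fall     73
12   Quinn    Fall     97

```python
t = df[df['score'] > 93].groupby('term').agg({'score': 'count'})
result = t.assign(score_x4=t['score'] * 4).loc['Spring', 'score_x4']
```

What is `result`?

8

filter rows where score > 93:
   student    term  score
0      Eli  Spring     98
6      Max  Summer     95
7      Cal  Spring     98
12   Quinn    Fall     97
group by term, count of score:
        score
term         
Fall        1
Spring      2
Summer      1
add column score_x4 = t['score'] * 4:
        score  score_x4
term                   
Fall        1         4
Spring      2         8
Summer      1         4
Then the value at row 'Spring', column 'score_x4': 8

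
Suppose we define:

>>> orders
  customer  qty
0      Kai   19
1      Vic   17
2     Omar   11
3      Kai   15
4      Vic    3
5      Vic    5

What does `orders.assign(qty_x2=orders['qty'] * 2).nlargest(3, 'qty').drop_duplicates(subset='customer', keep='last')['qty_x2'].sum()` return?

64

add column qty_x2 = orders['qty'] * 2:
  customer  qty  qty_x2
0      Kai   19      38
1      Vic   17      34
2     Omar   11      22
3      Kai   15      30
4      Vic    3       6
5      Vic    5      10
take 3 rows with largest qty:
  customer  qty  qty_x2
0      Kai   19      38
1      Vic   17      34
3      Kai   15      30
drop duplicate customer (keep=last):
  customer  qty  qty_x2
1      Vic   17      34
3      Kai   15      30
The sum of column 'qty_x2' is 64.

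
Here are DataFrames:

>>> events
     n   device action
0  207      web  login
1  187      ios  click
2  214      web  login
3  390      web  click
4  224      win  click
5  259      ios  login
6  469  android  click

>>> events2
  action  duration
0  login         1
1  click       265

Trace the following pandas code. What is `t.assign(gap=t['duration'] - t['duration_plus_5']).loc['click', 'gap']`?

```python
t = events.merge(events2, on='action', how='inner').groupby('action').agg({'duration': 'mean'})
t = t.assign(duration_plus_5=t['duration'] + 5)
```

merge on 'action' (how='inner') → 7 rows:
     n   device action  duration
0  207      web  login         1
1  187      ios  click       265
2  214      web  login         1
3  390      web  click       265
4  224      win  click       265
5  259      ios  login         1
6  469  android  click       265
group by action, mean of duration:
        duration
action          
click      265.0
login        1.0
add column duration_plus_5 = t['duration'] + 5:
        duration  duration_plus_5
action                           
click      265.0            270.0
login        1.0              6.0
add column gap = t['duration'] - t['duration_plus_5']:
        duration  duration_plus_5  gap
action                                
click      265.0            270.0 -5.0
login        1.0              6.0 -5.0

-5.0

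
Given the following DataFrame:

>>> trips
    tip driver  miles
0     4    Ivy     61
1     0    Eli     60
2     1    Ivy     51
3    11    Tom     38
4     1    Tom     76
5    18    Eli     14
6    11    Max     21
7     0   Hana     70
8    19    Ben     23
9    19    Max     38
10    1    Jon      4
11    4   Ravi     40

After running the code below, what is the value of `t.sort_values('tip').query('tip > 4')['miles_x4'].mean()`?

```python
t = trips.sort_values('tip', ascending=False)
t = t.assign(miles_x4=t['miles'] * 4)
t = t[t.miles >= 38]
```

sort by tip descending:
    tip driver  miles
8    19    Ben     23
9    19    Max     38
5    18    Eli     14
3    11    Tom     38
6    11    Max     21
0     4    Ivy     61
11    4   Ravi     40
2     1    Ivy     51
4     1    Tom     76
10    1    Jon      4
1     0    Eli     60
7     0   Hana     70
add column miles_x4 = t['miles'] * 4:
    tip driver  miles  miles_x4
8    19    Ben     23        92
9    19    Max     38       152
5    18    Eli     14        56
3    11    Tom     38       152
6    11    Max     21        84
0     4    Ivy     61       244
11    4   Ravi     40       160
2     1    Ivy     51       204
4     1    Tom     76       304
10    1    Jon      4        16
1     0    Eli     60       240
7     0   Hana     70       280
filter rows where miles >= 38:
    tip driver  miles  miles_x4
9    19    Max     38       152
3    11    Tom     38       152
0     4    Ivy     61       244
11    4   Ravi     40       160
2     1    Ivy     51       204
4     1    Tom     76       304
1     0    Eli     60       240
7     0   Hana     70       280
sort by tip:
    tip driver  miles  miles_x4
1     0    Eli     60       240
7     0   Hana     70       280
2     1    Ivy     51       204
4     1    Tom     76       304
0     4    Ivy     61       244
11    4   Ravi     40       160
3    11    Tom     38       152
9    19    Max     38       152
filter rows where tip > 4:
   tip driver  miles  miles_x4
3   11    Tom     38       152
9   19    Max     38       152
mean of column 'miles_x4' → 152.0

152.0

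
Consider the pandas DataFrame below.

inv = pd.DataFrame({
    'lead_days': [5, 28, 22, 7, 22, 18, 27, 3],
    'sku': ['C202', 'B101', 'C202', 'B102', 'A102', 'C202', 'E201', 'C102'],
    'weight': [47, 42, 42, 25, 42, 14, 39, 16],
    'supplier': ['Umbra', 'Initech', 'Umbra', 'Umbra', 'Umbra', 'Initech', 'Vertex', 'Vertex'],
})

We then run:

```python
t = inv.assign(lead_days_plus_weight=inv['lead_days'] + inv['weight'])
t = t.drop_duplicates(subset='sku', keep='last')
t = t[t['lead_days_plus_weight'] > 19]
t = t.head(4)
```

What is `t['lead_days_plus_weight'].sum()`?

add column lead_days_plus_weight = inv['lead_days'] + inv['weight']:
   lead_days   sku  weight supplier  lead_days_plus_weight
0          5  C202      47    Umbra                     52
1         28  B101      42  Initech                     70
2         22  C202      42    Umbra                     64
3          7  B102      25    Umbra                     32
4         22  A102      42    Umbra                     64
5         18  C202      14  Initech                     32
6         27  E201      39   Vertex                     66
7          3  C102      16   Vertex                     19
drop duplicate sku (keep=last):
   lead_days   sku  weight supplier  lead_days_plus_weight
1         28  B101      42  Initech                     70
3          7  B102      25    Umbra                     32
4         22  A102      42    Umbra                     64
5         18  C202      14  Initech                     32
6         27  E201      39   Vertex                     66
7          3  C102      16   Vertex                     19
filter rows where lead_days_plus_weight > 19:
   lead_days   sku  weight supplier  lead_days_plus_weight
1         28  B101      42  Initech                     70
3          7  B102      25    Umbra                     32
4         22  A102      42    Umbra                     64
5         18  C202      14  Initech                     32
6         27  E201      39   Vertex                     66
take first 4 rows:
   lead_days   sku  weight supplier  lead_days_plus_weight
1         28  B101      42  Initech                     70
3          7  B102      25    Umbra                     32
4         22  A102      42    Umbra                     64
5         18  C202      14  Initech                     32
Taking the sum of column 'lead_days_plus_weight' gives 198.

198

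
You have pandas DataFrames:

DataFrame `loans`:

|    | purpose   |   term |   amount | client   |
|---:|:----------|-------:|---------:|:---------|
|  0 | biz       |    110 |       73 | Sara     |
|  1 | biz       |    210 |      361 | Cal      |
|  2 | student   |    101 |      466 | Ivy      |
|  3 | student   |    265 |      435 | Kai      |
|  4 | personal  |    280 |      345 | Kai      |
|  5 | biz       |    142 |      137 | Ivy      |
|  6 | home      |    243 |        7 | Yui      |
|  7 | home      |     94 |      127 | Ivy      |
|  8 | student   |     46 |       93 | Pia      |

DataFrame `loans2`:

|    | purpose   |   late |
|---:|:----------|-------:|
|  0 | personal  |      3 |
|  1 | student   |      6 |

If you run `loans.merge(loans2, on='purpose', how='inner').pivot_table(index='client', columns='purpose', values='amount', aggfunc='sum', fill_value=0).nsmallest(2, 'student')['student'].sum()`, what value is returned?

528

merge on 'purpose' (how='inner') → 4 rows:
    purpose  term  amount client  late
0   student   101     466    Ivy     6
1   student   265     435    Kai     6
2  personal   280     345    Kai     3
3   student    46      93    Pia     6
pivot: rows=client, cols=purpose, sum(amount):
purpose  personal  student
client                    
Ivy             0      466
Kai           345      435
Pia             0       93
take 2 rows with smallest student:
purpose  personal  student
client                    
Pia             0       93
Kai           345      435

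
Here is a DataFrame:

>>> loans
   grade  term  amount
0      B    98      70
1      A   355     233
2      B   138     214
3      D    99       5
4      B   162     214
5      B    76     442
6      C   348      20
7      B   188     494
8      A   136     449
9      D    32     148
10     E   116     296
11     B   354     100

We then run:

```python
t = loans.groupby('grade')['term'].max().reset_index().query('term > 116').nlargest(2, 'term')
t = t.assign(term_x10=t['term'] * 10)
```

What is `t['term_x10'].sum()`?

7090

group by grade, max of term:
grade
A    355
B    354
C    348
D     99
E    116
Name: term, dtype: int64
reset_index():
  grade  term
0     A   355
1     B   354
2     C   348
3     D    99
4     E   116
filter rows where term > 116:
  grade  term
0     A   355
1     B   354
2     C   348
take 2 rows with largest term:
  grade  term
0     A   355
1     B   354
add column term_x10 = t['term'] * 10:
  grade  term  term_x10
0     A   355      3550
1     B   354      3540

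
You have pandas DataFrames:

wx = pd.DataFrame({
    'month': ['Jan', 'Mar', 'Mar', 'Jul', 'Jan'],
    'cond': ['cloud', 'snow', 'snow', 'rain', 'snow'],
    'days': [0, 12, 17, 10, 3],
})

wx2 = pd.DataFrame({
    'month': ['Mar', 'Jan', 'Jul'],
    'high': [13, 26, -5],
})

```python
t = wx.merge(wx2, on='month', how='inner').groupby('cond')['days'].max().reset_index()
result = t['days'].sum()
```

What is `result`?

merge on 'month' (how='inner') → 5 rows:
  month   cond  days  high
0   Jan  cloud     0    26
1   Mar   snow    12    13
2   Mar   snow    17    13
3   Jul   rain    10    -5
4   Jan   snow     3    26
group by cond, max of days:
cond
cloud     0
rain     10
snow     17
Name: days, dtype: int64
reset_index():
    cond  days
0  cloud     0
1   rain    10
2   snow    17

27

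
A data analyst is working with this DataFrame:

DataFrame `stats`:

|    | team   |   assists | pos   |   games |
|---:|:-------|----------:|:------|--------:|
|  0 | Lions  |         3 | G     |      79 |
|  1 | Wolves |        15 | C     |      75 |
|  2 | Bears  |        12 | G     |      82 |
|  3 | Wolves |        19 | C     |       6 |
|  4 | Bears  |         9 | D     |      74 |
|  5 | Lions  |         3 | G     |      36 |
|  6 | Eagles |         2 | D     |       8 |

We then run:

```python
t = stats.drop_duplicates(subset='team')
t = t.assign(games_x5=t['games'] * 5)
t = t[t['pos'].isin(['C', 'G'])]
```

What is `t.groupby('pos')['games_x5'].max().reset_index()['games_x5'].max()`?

drop duplicate team (keep=first):
     team  assists pos  games
0   Lions        3   G     79
1  Wolves       15   C     75
2   Bears       12   G     82
6  Eagles        2   D      8
add column games_x5 = t['games'] * 5:
     team  assists pos  games  games_x5
0   Lions        3   G     79       395
1  Wolves       15   C     75       375
2   Bears       12   G     82       410
6  Eagles        2   D      8        40
filter rows where pos in ['C', 'G']:
     team  assists pos  games  games_x5
0   Lions        3   G     79       395
1  Wolves       15   C     75       375
2   Bears       12   G     82       410
group by pos, max of games_x5:
pos
C    375
G    410
Name: games_x5, dtype: int64
reset_index():
  pos  games_x5
0   C       375
1   G       410
Then the max of column 'games_x5': 410

410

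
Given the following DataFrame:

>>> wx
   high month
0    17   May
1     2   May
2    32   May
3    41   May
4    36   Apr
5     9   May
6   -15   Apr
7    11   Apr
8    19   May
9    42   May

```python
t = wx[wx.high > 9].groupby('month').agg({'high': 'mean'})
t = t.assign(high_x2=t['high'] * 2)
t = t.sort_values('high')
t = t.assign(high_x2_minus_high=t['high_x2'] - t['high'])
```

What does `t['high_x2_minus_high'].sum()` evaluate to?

53.7

filter rows where high > 9:
   high month
0    17   May
2    32   May
3    41   May
4    36   Apr
7    11   Apr
8    19   May
9    42   May
group by month, mean of high:
       high
month      
Apr    23.5
May    30.2
add column high_x2 = t['high'] * 2:
       high  high_x2
month               
Apr    23.5     47.0
May    30.2     60.4
sort by high:
       high  high_x2
month               
Apr    23.5     47.0
May    30.2     60.4
add column high_x2_minus_high = t['high_x2'] - t['high']:
       high  high_x2  high_x2_minus_high
month                                   
Apr    23.5     47.0                23.5
May    30.2     60.4                30.2
The sum of column 'high_x2_minus_high' is 53.7.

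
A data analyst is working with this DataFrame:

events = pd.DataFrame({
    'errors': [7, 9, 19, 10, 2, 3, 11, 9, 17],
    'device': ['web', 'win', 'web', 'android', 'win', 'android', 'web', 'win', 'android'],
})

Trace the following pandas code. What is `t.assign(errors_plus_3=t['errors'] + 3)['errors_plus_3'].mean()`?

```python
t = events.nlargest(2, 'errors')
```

take 2 rows with largest errors:
   errors   device
2      19      web
8      17  android
add column errors_plus_3 = t['errors'] + 3:
   errors   device  errors_plus_3
2      19      web             22
8      17  android             20
Taking the mean of column 'errors_plus_3' gives 21.0.

21.0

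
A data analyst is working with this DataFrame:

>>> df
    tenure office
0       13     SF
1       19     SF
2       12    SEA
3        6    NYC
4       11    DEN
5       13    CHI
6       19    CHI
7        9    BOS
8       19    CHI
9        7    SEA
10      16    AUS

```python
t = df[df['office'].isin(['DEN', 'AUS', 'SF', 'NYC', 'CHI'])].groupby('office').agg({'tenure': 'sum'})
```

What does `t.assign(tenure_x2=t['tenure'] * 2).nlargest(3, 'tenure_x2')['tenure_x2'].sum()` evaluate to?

filter rows where office in ['DEN', 'AUS', 'SF', 'NYC', 'CHI']:
    tenure office
0       13     SF
1       19     SF
3        6    NYC
4       11    DEN
5       13    CHI
6       19    CHI
8       19    CHI
10      16    AUS
group by office, sum of tenure:
        tenure
office        
AUS         16
CHI         51
DEN         11
NYC          6
SF          32
add column tenure_x2 = t['tenure'] * 2:
        tenure  tenure_x2
office                   
AUS         16         32
CHI         51        102
DEN         11         22
NYC          6         12
SF          32         64
take 3 rows with largest tenure_x2:
        tenure  tenure_x2
office                   
CHI         51        102
SF          32         64
AUS         16         32
The sum of column 'tenure_x2' is 198.

198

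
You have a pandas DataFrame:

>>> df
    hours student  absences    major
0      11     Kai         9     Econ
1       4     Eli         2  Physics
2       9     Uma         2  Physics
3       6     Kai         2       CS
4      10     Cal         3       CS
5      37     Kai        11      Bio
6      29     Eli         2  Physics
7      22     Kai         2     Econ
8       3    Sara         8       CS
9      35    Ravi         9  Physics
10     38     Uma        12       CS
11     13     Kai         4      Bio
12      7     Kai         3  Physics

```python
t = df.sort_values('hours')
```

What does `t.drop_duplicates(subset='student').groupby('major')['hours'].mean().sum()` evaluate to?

sort by hours:
    hours student  absences    major
8       3    Sara         8       CS
1       4     Eli         2  Physics
3       6     Kai         2       CS
12      7     Kai         3  Physics
2       9     Uma         2  Physics
4      10     Cal         3       CS
0      11     Kai         9     Econ
11     13     Kai         4      Bio
7      22     Kai         2     Econ
6      29     Eli         2  Physics
9      35    Ravi         9  Physics
5      37     Kai        11      Bio
10     38     Uma        12       CS
drop duplicate student (keep=first):
   hours student  absences    major
8      3    Sara         8       CS
1      4     Eli         2  Physics
3      6     Kai         2       CS
2      9     Uma         2  Physics
4     10     Cal         3       CS
9     35    Ravi         9  Physics
group by major, mean of hours:
major
CS          6.333333
Physics    16.000000
Name: hours, dtype: float64
So sum() = 22.3333333333.

22.3333333333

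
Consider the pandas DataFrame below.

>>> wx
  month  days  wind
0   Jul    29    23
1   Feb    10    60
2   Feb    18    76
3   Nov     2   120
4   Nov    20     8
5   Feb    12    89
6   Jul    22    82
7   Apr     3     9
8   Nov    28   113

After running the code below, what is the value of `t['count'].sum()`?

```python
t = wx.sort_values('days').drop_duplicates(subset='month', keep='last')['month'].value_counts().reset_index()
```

4

sort by days:
  month  days  wind
3   Nov     2   120
7   Apr     3     9
1   Feb    10    60
5   Feb    12    89
2   Feb    18    76
4   Nov    20     8
6   Jul    22    82
8   Nov    28   113
0   Jul    29    23
drop duplicate month (keep=last):
  month  days  wind
7   Apr     3     9
2   Feb    18    76
8   Nov    28   113
0   Jul    29    23
value_counts of month:
month
Apr    1
Feb    1
Nov    1
Jul    1
Name: count, dtype: int64
reset_index():
  month  count
0   Apr      1
1   Feb      1
2   Nov      1
3   Jul      1
Then the sum of column 'count': 4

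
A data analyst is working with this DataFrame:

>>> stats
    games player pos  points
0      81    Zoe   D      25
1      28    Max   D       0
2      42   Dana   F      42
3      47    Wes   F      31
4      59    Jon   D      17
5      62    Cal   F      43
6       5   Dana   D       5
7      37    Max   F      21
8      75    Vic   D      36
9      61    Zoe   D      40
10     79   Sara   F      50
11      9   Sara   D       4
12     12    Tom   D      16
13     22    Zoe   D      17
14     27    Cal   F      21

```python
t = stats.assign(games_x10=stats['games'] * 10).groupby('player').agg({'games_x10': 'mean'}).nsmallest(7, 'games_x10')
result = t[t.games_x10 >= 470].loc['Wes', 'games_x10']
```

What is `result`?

add column games_x10 = stats['games'] * 10:
    games player pos  points  games_x10
0      81    Zoe   D      25        810
1      28    Max   D       0        280
2      42   Dana   F      42        420
3      47    Wes   F      31        470
4      59    Jon   D      17        590
5      62    Cal   F      43        620
6       5   Dana   D       5         50
7      37    Max   F      21        370
8      75    Vic   D      36        750
9      61    Zoe   D      40        610
10     79   Sara   F      50        790
11      9   Sara   D       4         90
12     12    Tom   D      16        120
13     22    Zoe   D      17        220
14     27    Cal   F      21        270
group by player, mean of games_x10:
         games_x10
player            
Cal     445.000000
Dana    235.000000
Jon     590.000000
Max     325.000000
Sara    440.000000
Tom     120.000000
Vic     750.000000
Wes     470.000000
Zoe     546.666667
take 7 rows with smallest games_x10:
         games_x10
player            
Tom     120.000000
Dana    235.000000
Max     325.000000
Sara    440.000000
Cal     445.000000
Wes     470.000000
Zoe     546.666667
filter rows where games_x10 >= 470:
         games_x10
player            
Wes     470.000000
Zoe     546.666667

470.0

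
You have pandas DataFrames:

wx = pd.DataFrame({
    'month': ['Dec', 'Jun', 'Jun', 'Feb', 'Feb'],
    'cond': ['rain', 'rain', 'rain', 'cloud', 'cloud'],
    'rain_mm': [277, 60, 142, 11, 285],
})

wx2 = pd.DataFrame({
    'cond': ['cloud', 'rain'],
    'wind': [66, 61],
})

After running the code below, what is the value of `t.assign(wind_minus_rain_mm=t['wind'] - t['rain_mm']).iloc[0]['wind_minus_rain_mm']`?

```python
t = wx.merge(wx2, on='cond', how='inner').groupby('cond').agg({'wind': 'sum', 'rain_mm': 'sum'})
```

merge on 'cond' (how='inner') → 5 rows:
  month   cond  rain_mm  wind
0   Dec   rain      277    61
1   Jun   rain       60    61
2   Jun   rain      142    61
3   Feb  cloud       11    66
4   Feb  cloud      285    66
group by cond: sum(wind), sum(rain_mm):
       wind  rain_mm
cond                
cloud   132      296
rain    183      479
add column wind_minus_rain_mm = t['wind'] - t['rain_mm']:
       wind  rain_mm  wind_minus_rain_mm
cond                                    
cloud   132      296                -164
rain    183      479                -296

-164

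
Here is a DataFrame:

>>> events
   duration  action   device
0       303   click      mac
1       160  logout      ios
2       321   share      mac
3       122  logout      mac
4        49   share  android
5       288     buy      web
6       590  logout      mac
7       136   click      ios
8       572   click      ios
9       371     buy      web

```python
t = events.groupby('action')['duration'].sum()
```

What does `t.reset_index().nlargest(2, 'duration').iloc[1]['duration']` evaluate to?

872

group by action, sum of duration:
action
buy        659
click     1011
logout     872
share      370
Name: duration, dtype: int64
reset_index():
   action  duration
0     buy       659
1   click      1011
2  logout       872
3   share       370
take 2 rows with largest duration:
   action  duration
1   click      1011
2  logout       872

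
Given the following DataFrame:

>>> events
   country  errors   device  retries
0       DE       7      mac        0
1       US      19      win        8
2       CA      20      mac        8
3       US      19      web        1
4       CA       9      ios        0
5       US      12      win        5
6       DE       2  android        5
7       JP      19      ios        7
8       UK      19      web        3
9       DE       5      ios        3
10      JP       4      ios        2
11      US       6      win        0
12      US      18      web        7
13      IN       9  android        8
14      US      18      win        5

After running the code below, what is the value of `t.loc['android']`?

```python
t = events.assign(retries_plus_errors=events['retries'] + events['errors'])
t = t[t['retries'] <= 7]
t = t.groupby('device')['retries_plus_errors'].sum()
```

7

add column retries_plus_errors = events['retries'] + events['errors']:
   country  errors   device  retries  retries_plus_errors
0       DE       7      mac        0                    7
1       US      19      win        8                   27
2       CA      20      mac        8                   28
3       US      19      web        1                   20
4       CA       9      ios        0                    9
5       US      12      win        5                   17
6       DE       2  android        5                    7
7       JP      19      ios        7                   26
8       UK      19      web        3                   22
9       DE       5      ios        3                    8
10      JP       4      ios        2                    6
11      US       6      win        0                    6
12      US      18      web        7                   25
13      IN       9  android        8                   17
14      US      18      win        5                   23
filter rows where retries <= 7:
   country  errors   device  retries  retries_plus_errors
0       DE       7      mac        0                    7
3       US      19      web        1                   20
4       CA       9      ios        0                    9
5       US      12      win        5                   17
6       DE       2  android        5                    7
7       JP      19      ios        7                   26
8       UK      19      web        3                   22
9       DE       5      ios        3                    8
10      JP       4      ios        2                    6
11      US       6      win        0                    6
12      US      18      web        7                   25
14      US      18      win        5                   23
group by device, sum of retries_plus_errors:
device
android     7
ios        49
mac         7
web        67
win        46
Name: retries_plus_errors, dtype: int64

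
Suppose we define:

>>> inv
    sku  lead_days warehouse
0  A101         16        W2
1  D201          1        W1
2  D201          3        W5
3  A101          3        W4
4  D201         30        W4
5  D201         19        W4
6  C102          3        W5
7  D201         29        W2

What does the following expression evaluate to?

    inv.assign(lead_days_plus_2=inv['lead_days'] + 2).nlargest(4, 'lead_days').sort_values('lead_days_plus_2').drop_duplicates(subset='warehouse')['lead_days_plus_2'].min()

18

add column lead_days_plus_2 = inv['lead_days'] + 2:
    sku  lead_days warehouse  lead_days_plus_2
0  A101         16        W2                18
1  D201          1        W1                 3
2  D201          3        W5                 5
3  A101          3        W4                 5
4  D201         30        W4                32
5  D201         19        W4                21
6  C102          3        W5                 5
7  D201         29        W2                31
take 4 rows with largest lead_days:
    sku  lead_days warehouse  lead_days_plus_2
4  D201         30        W4                32
7  D201         29        W2                31
5  D201         19        W4                21
0  A101         16        W2                18
sort by lead_days_plus_2:
    sku  lead_days warehouse  lead_days_plus_2
0  A101         16        W2                18
5  D201         19        W4                21
7  D201         29        W2                31
4  D201         30        W4                32
drop duplicate warehouse (keep=first):
    sku  lead_days warehouse  lead_days_plus_2
0  A101         16        W2                18
5  D201         19        W4                21
The min of column 'lead_days_plus_2' is 18.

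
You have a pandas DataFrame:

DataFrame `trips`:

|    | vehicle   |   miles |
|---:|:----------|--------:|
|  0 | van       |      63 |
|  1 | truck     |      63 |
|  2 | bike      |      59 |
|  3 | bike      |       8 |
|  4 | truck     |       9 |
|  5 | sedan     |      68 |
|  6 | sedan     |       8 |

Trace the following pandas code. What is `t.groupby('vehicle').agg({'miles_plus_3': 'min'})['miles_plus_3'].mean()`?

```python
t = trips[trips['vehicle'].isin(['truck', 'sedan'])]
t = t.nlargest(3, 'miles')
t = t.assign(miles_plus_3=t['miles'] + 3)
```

filter rows where vehicle in ['truck', 'sedan']:
  vehicle  miles
1   truck     63
4   truck      9
5   sedan     68
6   sedan      8
take 3 rows with largest miles:
  vehicle  miles
5   sedan     68
1   truck     63
4   truck      9
add column miles_plus_3 = t['miles'] + 3:
  vehicle  miles  miles_plus_3
5   sedan     68            71
1   truck     63            66
4   truck      9            12
group by vehicle, min of miles_plus_3:
         miles_plus_3
vehicle              
sedan              71
truck              12
Finally, mean of column 'miles_plus_3' = 41.5.

41.5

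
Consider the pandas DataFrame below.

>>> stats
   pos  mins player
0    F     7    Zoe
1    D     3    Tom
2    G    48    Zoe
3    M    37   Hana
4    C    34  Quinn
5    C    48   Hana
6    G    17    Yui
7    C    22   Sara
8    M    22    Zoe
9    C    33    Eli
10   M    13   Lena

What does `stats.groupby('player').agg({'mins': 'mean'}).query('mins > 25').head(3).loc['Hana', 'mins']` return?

group by player, mean of mins:
             mins
player           
Eli     33.000000
Hana    42.500000
Lena    13.000000
Quinn   34.000000
Sara    22.000000
Tom      3.000000
Yui     17.000000
Zoe     25.666667
filter rows where mins > 25:
             mins
player           
Eli     33.000000
Hana    42.500000
Quinn   34.000000
Zoe     25.666667
take first 3 rows:
        mins
player      
Eli     33.0
Hana    42.5
Quinn   34.0
value at row 'Hana', column 'mins' → 42.5

42.5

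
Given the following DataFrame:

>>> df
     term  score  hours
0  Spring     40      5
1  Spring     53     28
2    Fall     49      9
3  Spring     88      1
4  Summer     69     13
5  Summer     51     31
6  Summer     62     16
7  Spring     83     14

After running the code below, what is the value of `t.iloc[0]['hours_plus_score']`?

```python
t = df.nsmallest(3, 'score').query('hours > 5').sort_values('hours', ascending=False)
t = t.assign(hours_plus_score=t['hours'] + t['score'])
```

take 3 rows with smallest score:
     term  score  hours
0  Spring     40      5
2    Fall     49      9
5  Summer     51     31
filter rows where hours > 5:
     term  score  hours
2    Fall     49      9
5  Summer     51     31
sort by hours descending:
     term  score  hours
5  Summer     51     31
2    Fall     49      9
add column hours_plus_score = t['hours'] + t['score']:
     term  score  hours  hours_plus_score
5  Summer     51     31                82
2    Fall     49      9                58
value at position 0, column 'hours_plus_score' → 82

82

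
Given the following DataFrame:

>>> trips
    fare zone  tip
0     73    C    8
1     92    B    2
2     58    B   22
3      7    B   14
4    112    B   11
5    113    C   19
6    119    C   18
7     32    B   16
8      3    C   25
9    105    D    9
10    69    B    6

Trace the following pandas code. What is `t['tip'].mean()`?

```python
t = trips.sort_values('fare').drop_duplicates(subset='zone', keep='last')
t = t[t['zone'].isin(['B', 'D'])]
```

10.0

sort by fare:
    fare zone  tip
8      3    C   25
3      7    B   14
7     32    B   16
2     58    B   22
10    69    B    6
0     73    C    8
1     92    B    2
9    105    D    9
4    112    B   11
5    113    C   19
6    119    C   18
drop duplicate zone (keep=last):
   fare zone  tip
9   105    D    9
4   112    B   11
6   119    C   18
filter rows where zone in ['B', 'D']:
   fare zone  tip
9   105    D    9
4   112    B   11
Reading off the mean of column 'tip', we get 10.0.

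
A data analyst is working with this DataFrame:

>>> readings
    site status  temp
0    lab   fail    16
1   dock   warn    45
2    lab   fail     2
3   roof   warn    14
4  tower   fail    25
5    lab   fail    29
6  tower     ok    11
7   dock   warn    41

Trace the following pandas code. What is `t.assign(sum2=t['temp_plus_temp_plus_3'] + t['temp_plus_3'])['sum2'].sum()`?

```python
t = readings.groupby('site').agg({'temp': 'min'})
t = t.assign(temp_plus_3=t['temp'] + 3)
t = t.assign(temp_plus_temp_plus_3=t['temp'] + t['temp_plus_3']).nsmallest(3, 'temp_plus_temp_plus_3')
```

99

group by site, min of temp:
       temp
site       
dock     41
lab       2
roof     14
tower    11
add column temp_plus_3 = t['temp'] + 3:
       temp  temp_plus_3
site                    
dock     41           44
lab       2            5
roof     14           17
tower    11           14
add column temp_plus_temp_plus_3 = t['temp'] + t['temp_plus_3']:
       temp  temp_plus_3  temp_plus_temp_plus_3
site                                           
dock     41           44                     85
lab       2            5                      7
roof     14           17                     31
tower    11           14                     25
take 3 rows with smallest temp_plus_temp_plus_3:
       temp  temp_plus_3  temp_plus_temp_plus_3
site                                           
lab       2            5                      7
tower    11           14                     25
roof     14           17                     31
add column sum2 = t['temp_plus_temp_plus_3'] + t['temp_plus_3']:
       temp  temp_plus_3  temp_plus_temp_plus_3  sum2
site                                                 
lab       2            5                      7    12
tower    11           14                     25    39
roof     14           17                     31    48
Hence 99.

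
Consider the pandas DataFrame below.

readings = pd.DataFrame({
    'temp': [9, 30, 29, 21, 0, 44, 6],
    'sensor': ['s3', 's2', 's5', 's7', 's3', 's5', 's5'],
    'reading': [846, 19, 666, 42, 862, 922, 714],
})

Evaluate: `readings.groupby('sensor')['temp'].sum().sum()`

group by sensor, sum of temp:
sensor
s2    30
s3     9
s5    79
s7    21
Name: temp, dtype: int64
Reading off the sum of the resulting series, we get 139.

139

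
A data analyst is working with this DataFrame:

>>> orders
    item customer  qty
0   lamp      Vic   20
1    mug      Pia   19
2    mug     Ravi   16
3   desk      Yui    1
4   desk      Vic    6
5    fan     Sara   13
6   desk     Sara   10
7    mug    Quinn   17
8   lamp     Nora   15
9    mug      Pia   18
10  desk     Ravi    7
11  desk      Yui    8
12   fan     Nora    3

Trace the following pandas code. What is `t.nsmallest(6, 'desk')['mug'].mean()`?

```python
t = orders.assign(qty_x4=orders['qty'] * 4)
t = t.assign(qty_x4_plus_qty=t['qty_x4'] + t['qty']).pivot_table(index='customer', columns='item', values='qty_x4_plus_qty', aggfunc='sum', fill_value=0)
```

58.3333333333

add column qty_x4 = orders['qty'] * 4:
    item customer  qty  qty_x4
0   lamp      Vic   20      80
1    mug      Pia   19      76
2    mug     Ravi   16      64
3   desk      Yui    1       4
4   desk      Vic    6      24
5    fan     Sara   13      52
6   desk     Sara   10      40
7    mug    Quinn   17      68
8   lamp     Nora   15      60
9    mug      Pia   18      72
10  desk     Ravi    7      28
11  desk      Yui    8      32
12   fan     Nora    3      12
add column qty_x4_plus_qty = t['qty_x4'] + t['qty']:
    item customer  qty  qty_x4  qty_x4_plus_qty
0   lamp      Vic   20      80              100
1    mug      Pia   19      76               95
2    mug     Ravi   16      64               80
3   desk      Yui    1       4                5
4   desk      Vic    6      24               30
5    fan     Sara   13      52               65
6   desk     Sara   10      40               50
7    mug    Quinn   17      68               85
8   lamp     Nora   15      60               75
9    mug      Pia   18      72               90
10  desk     Ravi    7      28               35
11  desk      Yui    8      32               40
12   fan     Nora    3      12               15
pivot: rows=customer, cols=item, sum(qty_x4_plus_qty):
item      desk  fan  lamp  mug
customer                      
Nora         0   15    75    0
Pia          0    0     0  185
Quinn        0    0     0   85
Ravi        35    0     0   80
Sara        50   65     0    0
Vic         30    0   100    0
Yui         45    0     0    0
take 6 rows with smallest desk:
item      desk  fan  lamp  mug
customer                      
Nora         0   15    75    0
Pia          0    0     0  185
Quinn        0    0     0   85
Vic         30    0   100    0
Ravi        35    0     0   80
Yui         45    0     0    0
Hence 58.3333333333.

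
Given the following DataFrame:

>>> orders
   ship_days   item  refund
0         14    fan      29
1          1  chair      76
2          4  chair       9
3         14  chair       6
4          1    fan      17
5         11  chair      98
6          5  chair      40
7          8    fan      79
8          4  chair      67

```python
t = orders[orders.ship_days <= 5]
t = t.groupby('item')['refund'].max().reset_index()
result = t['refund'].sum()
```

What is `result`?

filter rows where ship_days <= 5:
   ship_days   item  refund
1          1  chair      76
2          4  chair       9
4          1    fan      17
6          5  chair      40
8          4  chair      67
group by item, max of refund:
item
chair    76
fan      17
Name: refund, dtype: int64
reset_index():
    item  refund
0  chair      76
1    fan      17
So sum() = 93.

93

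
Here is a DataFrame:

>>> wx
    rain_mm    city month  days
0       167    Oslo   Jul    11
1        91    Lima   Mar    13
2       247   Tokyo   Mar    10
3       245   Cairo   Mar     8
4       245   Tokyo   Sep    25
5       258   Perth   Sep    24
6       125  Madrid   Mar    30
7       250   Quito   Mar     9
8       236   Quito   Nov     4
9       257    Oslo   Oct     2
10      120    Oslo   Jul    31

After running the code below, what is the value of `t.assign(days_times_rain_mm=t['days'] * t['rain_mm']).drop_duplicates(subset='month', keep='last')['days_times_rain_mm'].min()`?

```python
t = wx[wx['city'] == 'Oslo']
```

514

filter rows where city == 'Oslo':
    rain_mm  city month  days
0       167  Oslo   Jul    11
9       257  Oslo   Oct     2
10      120  Oslo   Jul    31
add column days_times_rain_mm = t['days'] * t['rain_mm']:
    rain_mm  city month  days  days_times_rain_mm
0       167  Oslo   Jul    11                1837
9       257  Oslo   Oct     2                 514
10      120  Oslo   Jul    31                3720
drop duplicate month (keep=last):
    rain_mm  city month  days  days_times_rain_mm
9       257  Oslo   Oct     2                 514
10      120  Oslo   Jul    31                3720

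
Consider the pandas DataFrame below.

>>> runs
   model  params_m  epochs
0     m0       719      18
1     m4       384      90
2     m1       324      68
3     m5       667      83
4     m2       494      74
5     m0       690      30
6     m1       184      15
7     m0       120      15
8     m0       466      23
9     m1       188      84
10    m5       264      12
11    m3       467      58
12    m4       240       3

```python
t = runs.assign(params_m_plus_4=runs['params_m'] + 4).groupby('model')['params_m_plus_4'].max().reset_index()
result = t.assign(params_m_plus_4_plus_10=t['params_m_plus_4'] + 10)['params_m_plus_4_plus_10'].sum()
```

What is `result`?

add column params_m_plus_4 = runs['params_m'] + 4:
   model  params_m  epochs  params_m_plus_4
0     m0       719      18              723
1     m4       384      90              388
2     m1       324      68              328
3     m5       667      83              671
4     m2       494      74              498
5     m0       690      30              694
6     m1       184      15              188
7     m0       120      15              124
8     m0       466      23              470
9     m1       188      84              192
10    m5       264      12              268
11    m3       467      58              471
12    m4       240       3              244
group by model, max of params_m_plus_4:
model
m0    723
m1    328
m2    498
m3    471
m4    388
m5    671
Name: params_m_plus_4, dtype: int64
reset_index():
  model  params_m_plus_4
0    m0              723
1    m1              328
2    m2              498
3    m3              471
4    m4              388
5    m5              671
add column params_m_plus_4_plus_10 = t['params_m_plus_4'] + 10:
  model  params_m_plus_4  params_m_plus_4_plus_10
0    m0              723                      733
1    m1              328                      338
2    m2              498                      508
3    m3              471                      481
4    m4              388                      398
5    m5              671                      681
Then the sum of column 'params_m_plus_4_plus_10': 3139

3139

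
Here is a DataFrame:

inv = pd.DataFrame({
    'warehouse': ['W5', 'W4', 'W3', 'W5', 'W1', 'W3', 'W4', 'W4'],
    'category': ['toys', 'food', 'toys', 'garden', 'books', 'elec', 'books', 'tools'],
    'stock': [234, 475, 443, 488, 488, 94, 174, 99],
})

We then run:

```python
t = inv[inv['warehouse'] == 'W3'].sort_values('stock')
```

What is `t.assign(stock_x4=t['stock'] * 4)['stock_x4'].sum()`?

filter rows where warehouse == 'W3':
  warehouse category  stock
2        W3     toys    443
5        W3     elec     94
sort by stock:
  warehouse category  stock
5        W3     elec     94
2        W3     toys    443
add column stock_x4 = t['stock'] * 4:
  warehouse category  stock  stock_x4
5        W3     elec     94       376
2        W3     toys    443      1772
Taking the sum of column 'stock_x4' gives 2148.

2148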